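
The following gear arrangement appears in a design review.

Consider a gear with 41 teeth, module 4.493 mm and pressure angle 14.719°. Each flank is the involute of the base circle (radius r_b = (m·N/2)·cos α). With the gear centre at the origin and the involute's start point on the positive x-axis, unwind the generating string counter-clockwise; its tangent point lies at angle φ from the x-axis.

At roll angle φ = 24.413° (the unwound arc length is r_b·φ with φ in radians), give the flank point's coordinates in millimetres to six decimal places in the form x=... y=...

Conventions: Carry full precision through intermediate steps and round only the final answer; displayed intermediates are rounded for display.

recognized (one wheel, involute flank): single-mesh tooth geometry, m = 4.493, N = 41
pitch radius r_p = m·N/2 = 4.493·41/2 = 92.106500
base radius r_b = r_p·cos α = 92.106500·cos 14.719° = 89.083892
roll angle φ = 24.413° = 0.42608723 rad
x = r_b·(cos φ + φ·sin φ) = 96.807150
y = r_b·(sin φ − φ·cos φ) = 2.255632

x=96.807150 y=2.255632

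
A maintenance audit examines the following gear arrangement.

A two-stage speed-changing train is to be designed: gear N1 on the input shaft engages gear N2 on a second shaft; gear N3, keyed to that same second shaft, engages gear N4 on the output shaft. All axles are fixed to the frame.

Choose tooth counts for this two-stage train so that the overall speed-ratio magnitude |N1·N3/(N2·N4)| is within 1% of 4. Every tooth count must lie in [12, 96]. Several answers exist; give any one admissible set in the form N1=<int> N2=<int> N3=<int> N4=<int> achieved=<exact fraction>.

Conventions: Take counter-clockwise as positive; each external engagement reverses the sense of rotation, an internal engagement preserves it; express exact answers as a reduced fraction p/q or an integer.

design class (target 4): fixed-axis compound train
target = 4/1 in lowest terms: an exact hit needs N1·N3 = k·4 and N2·N4 = k·1 for one integer k, every count in [12, 96]; additionally prefer no 1:1 stage (N1 ≠ N2, N3 ≠ N4)
k = 1…143: no 1:1-free in-range split of k·4 and k·1 into factor pairs; take k = 144
k = 144: N1·N3 = 576 = 16·36, N2·N4 = 144 = 12·12
achieved = 16·36/(12·12) = 4; |achieved − target| = 0 ≤ 1/25 ✓

N1=16 N2=12 N3=36 N4=12 achieved=4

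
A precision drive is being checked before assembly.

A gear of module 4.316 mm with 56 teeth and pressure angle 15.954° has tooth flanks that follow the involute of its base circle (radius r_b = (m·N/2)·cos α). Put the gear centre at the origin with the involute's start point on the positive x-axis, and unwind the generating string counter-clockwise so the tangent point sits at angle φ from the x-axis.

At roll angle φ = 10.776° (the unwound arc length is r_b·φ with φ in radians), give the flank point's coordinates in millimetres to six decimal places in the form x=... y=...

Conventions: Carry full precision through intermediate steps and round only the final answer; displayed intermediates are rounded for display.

x=118.230164 y=0.256760

topology: single-mesh involute geometry — m = 4.316, N = 56
pitch radius r_p = m·N/2 = 4.316·56/2 = 120.848000
base radius r_b = r_p·cos α = 120.848000·cos 15.954° = 116.193259
roll angle φ = 10.776° = 0.18807668 rad
x = r_b·(cos φ + φ·sin φ) = 118.230164
y = r_b·(sin φ − φ·cos φ) = 0.256760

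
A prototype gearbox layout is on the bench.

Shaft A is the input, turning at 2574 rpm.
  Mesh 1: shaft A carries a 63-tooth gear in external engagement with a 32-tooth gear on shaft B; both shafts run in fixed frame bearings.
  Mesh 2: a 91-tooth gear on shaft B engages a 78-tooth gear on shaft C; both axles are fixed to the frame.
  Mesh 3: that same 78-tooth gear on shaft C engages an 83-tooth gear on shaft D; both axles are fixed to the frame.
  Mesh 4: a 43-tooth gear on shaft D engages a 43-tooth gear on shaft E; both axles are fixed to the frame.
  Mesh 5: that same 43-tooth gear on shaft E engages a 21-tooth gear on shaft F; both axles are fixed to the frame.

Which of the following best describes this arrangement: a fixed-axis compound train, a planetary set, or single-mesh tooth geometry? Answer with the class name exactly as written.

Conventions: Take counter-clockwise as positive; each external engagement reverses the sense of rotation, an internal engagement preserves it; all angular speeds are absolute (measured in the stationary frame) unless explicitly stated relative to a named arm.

fixed-axis compound train

topology: fixed-axis compound train — 5 meshes, A→F
classification: fixed-axis compound train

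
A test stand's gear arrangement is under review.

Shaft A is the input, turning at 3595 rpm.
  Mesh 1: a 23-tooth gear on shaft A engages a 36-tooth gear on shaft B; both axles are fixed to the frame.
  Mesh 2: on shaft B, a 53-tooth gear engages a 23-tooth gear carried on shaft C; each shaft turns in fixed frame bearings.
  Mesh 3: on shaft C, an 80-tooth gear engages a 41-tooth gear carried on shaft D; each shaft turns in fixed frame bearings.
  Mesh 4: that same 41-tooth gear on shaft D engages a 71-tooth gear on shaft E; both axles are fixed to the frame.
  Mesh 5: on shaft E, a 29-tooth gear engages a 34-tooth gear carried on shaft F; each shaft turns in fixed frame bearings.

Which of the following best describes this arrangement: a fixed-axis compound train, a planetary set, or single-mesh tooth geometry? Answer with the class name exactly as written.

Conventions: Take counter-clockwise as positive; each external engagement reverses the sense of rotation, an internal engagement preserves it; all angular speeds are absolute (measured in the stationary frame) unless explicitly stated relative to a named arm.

fixed-axis compound train

recognized (6 fixed axles, 5 meshes): fixed-axis compound train
classification: fixed-axis compound train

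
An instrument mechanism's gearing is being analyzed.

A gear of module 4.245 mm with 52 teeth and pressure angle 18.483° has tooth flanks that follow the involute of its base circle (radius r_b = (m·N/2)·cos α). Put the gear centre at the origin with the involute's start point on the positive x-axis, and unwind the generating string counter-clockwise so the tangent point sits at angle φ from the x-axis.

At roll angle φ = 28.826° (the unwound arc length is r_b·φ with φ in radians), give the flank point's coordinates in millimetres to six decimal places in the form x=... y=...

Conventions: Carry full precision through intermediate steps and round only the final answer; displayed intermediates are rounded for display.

x=117.098080 y=4.331934

recognized (one wheel, involute flank): single-mesh tooth geometry, m = 4.245, N = 52
pitch radius r_p = m·N/2 = 4.245·52/2 = 110.370000
base radius r_b = r_p·cos α = 110.370000·cos 18.483° = 104.676868
roll angle φ = 28.826° = 0.50310861 rad
x = r_b·(cos φ + φ·sin φ) = 117.098080
y = r_b·(sin φ − φ·cos φ) = 4.331934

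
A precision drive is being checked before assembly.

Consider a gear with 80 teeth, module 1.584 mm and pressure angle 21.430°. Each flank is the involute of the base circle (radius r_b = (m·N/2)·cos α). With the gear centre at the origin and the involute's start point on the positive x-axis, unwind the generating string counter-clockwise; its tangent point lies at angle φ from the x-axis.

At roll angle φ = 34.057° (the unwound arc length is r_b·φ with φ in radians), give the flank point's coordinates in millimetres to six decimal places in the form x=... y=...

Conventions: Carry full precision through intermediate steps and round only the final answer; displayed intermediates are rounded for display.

x=68.496469 y=3.984822

topology: single-mesh involute geometry — m = 1.584, N = 80
pitch radius r_p = m·N/2 = 1.584·80/2 = 63.360000
base radius r_b = r_p·cos α = 63.360000·cos 21.430° = 58.979584
roll angle φ = 34.057° = 0.59440678 rad
x = r_b·(cos φ + φ·sin φ) = 68.496469
y = r_b·(sin φ − φ·cos φ) = 3.984822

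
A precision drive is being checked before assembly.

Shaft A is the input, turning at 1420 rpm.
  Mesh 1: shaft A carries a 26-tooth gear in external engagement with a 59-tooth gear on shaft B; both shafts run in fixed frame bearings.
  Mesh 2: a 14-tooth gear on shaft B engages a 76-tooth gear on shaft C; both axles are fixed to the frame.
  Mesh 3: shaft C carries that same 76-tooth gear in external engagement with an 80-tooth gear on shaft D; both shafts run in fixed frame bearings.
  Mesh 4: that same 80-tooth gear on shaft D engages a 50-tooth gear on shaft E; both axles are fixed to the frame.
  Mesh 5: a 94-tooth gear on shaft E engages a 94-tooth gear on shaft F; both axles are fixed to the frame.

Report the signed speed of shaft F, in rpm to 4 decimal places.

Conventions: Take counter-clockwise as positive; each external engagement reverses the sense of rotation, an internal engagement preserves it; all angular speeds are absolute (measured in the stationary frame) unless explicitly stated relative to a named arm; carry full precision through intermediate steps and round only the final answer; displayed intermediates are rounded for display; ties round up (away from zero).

-175.2136 rpm

class = fixed-axis compound train [5 meshes; 5 ratios multiply, 5 sense flips]
mesh 1 [26T→59T]: ω = 1420.0000×26/59 = 625.7627 rpm, sense flips to −
mesh 2 [14T→76T]: ω = 625.7627×14/76 = 115.2721 rpm, sense flips to +
mesh 3 [76T→80T]: ω = 115.2721×76/80 = 109.5085 rpm, sense flips to −
mesh 4 [80T→50T]: ω = 109.5085×80/50 = 175.2136 rpm, sense flips to +
mesh 5 [94T→94T]: ω = 175.2136×94/94 = 175.2136 rpm, sense flips to −
signed output speed = -175.2136 rpm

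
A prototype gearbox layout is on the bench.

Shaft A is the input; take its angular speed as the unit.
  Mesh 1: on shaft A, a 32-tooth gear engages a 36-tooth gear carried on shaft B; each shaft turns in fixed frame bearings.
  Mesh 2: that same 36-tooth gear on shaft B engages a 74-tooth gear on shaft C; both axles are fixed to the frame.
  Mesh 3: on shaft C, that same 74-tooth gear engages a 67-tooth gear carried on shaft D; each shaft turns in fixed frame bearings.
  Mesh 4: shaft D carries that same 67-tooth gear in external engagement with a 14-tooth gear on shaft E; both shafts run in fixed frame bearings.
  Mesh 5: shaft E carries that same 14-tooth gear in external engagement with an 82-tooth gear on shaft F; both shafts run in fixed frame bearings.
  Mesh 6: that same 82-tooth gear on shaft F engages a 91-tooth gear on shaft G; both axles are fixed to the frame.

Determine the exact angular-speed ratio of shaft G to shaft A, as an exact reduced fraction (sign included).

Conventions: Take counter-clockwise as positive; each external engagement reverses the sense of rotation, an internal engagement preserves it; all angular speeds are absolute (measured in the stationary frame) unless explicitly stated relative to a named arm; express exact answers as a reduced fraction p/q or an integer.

32/91

class = fixed-axis compound train [6 meshes; 6 ratios multiply, 6 sense flips]
mesh 1 [32T→36T]: running ratio 8/9, sense −
mesh 2 [36T→74T]: running ratio 16/37, sense +
mesh 3 [74T→67T]: running ratio 32/67, sense −
mesh 4 [67T→14T]: running ratio 16/7, sense +
mesh 5 [14T→82T]: running ratio 16/41, sense −
mesh 6 [82T→91T]: running ratio 32/91, sense +
ω_out/ω_in = 32/91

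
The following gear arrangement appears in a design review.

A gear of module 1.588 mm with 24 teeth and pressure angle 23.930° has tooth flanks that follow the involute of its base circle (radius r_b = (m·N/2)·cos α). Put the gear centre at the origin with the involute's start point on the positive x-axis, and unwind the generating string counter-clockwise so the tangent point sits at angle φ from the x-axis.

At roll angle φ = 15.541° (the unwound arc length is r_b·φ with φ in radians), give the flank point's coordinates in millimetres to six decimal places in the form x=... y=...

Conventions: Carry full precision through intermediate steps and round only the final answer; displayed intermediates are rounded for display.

class = single-mesh tooth geometry [base-circle involute, m = 1.588, 24T]
pitch radius r_p = m·N/2 = 1.588·24/2 = 19.056000
base radius r_b = r_p·cos α = 19.056000·cos 23.930° = 17.417979
roll angle φ = 15.541° = 0.27124162 rad
x = r_b·(cos φ + φ·sin φ) = 18.046979
y = r_b·(sin φ − φ·cos φ) = 0.115013

x=18.046979 y=0.115013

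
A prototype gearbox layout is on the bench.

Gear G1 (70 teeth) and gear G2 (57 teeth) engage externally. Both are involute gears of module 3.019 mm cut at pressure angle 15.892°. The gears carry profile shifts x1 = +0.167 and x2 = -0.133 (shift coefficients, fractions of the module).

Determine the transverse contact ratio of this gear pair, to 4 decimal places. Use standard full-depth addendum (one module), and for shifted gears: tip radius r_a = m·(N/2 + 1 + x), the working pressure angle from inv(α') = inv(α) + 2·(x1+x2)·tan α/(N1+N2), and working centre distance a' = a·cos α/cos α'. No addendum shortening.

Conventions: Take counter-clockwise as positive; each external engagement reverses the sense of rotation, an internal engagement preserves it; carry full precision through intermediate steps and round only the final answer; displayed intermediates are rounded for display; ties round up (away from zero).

2.0695

single-mesh involute tooth geometry (70T engaging 57T at module 3.019)
base radii: r_b1 = 101.626436, r_b2 = 82.752955
tip radii: r_a1 = 109.188173, r_a2 = 88.658973
inv(α') = inv(15.892°) + 2·(+0.167-0.133)·tan α/(70+57) = 0.00749126  ⇒  α' = 15.99899°
a' = a·cos α / cos α' = 191.7065·cos 15.892°/cos 15.99899° = 191.808810
action lengths: √(r_a1²−r_b1²) = 39.926489, √(r_a2²−r_b2²) = 31.817635
base pitch p_b = π·m·cos α = 9.121968
CR = (39.926489 + 31.817635 − 191.808810·sin 15.99899°)/9.121968 = 2.069476
contact ratio ≈ 2.0695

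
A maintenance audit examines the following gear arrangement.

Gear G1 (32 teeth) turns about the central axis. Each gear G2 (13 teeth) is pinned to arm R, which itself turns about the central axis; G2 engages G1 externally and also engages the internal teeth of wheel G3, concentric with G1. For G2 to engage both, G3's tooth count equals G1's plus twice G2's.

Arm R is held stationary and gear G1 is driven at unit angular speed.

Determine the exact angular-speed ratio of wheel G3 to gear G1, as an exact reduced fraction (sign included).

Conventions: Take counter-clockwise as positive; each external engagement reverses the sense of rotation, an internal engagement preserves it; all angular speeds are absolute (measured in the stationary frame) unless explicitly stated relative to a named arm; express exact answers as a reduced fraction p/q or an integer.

-16/29

topology: planetary set — G1 32T / G2 13T / G3 58T, arm = carrier (Willis)
ring teeth: 32 + 2·13 = 58
32(ω_sun−ω_arm) = −58(ω_ring−ω_arm),  ω_arm = 0, ω_sun = 1
ω_ring = 0 − (32/58)(1−0) = -16/29
ω_out/ω_in = -16/29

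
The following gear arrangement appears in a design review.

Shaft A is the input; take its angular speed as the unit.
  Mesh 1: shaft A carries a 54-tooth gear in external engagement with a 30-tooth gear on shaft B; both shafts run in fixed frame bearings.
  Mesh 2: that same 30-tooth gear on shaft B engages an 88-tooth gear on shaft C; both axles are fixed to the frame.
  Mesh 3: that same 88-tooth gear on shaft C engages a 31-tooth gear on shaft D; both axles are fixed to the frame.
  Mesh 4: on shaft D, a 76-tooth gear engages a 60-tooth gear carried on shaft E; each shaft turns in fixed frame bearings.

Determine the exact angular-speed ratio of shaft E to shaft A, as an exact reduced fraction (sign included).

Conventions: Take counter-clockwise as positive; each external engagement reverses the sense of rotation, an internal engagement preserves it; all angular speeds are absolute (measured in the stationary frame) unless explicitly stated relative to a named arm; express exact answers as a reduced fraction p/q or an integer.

class = fixed-axis compound train [4 meshes; 4 ratios multiply, 4 sense flips]
mesh 1 [54T→30T]: running ratio 9/5, sense −
mesh 2 [30T→88T]: running ratio 27/44, sense +
mesh 3 [88T→31T]: running ratio 54/31, sense −
mesh 4 [76T→60T]: running ratio 342/155, sense +
ω_out/ω_in = 342/155

342/155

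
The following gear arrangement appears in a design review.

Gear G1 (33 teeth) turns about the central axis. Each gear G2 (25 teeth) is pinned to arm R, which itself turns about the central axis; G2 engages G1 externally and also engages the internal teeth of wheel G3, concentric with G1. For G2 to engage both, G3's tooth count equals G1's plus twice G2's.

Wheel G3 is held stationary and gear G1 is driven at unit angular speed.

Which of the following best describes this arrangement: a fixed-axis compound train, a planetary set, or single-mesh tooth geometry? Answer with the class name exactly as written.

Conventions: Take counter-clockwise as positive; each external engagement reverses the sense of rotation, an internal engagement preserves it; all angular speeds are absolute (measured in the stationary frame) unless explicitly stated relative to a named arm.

planetary set

class = planetary set [G3 = 33+2·25 = 83; Willis about the carrier]
classification: planetary set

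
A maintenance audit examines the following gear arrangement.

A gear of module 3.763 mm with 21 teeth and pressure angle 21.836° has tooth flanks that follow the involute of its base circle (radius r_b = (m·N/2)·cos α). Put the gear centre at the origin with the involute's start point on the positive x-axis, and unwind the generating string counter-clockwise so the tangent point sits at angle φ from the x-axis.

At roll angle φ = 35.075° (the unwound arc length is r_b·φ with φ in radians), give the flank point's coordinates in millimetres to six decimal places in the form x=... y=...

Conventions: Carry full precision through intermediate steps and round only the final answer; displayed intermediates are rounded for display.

class = single-mesh tooth geometry [base-circle involute, m = 3.763, 21T]
pitch radius r_p = m·N/2 = 3.763·21/2 = 39.511500
base radius r_b = r_p·cos α = 39.511500·cos 21.836° = 36.676641
roll angle φ = 35.075° = 0.61217424 rad
x = r_b·(cos φ + φ·sin φ) = 42.918468
y = r_b·(sin φ − φ·cos φ) = 2.701033

x=42.918468 y=2.701033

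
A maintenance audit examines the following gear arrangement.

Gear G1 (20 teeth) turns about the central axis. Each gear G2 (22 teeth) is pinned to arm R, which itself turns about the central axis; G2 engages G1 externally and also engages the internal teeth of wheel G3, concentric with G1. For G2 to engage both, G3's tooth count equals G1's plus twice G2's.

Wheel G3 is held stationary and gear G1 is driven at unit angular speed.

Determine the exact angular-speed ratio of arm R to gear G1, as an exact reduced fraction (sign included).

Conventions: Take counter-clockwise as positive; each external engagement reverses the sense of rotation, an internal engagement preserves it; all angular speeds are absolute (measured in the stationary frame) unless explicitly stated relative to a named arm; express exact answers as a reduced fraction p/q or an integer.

5/21

planetary set (20T centre, 22T on arm, 64T internal) — Willis relation
ring teeth: 20 + 2·22 = 64
20(ω_sun−ω_arm) = −64(ω_ring−ω_arm),  ω_ring = 0, ω_sun = 1
20(1−ω_arm) = −64(0−ω_arm)  ⇒  84·ω_arm = 20  ⇒  ω_arm = 5/21
ω_out/ω_in = 5/21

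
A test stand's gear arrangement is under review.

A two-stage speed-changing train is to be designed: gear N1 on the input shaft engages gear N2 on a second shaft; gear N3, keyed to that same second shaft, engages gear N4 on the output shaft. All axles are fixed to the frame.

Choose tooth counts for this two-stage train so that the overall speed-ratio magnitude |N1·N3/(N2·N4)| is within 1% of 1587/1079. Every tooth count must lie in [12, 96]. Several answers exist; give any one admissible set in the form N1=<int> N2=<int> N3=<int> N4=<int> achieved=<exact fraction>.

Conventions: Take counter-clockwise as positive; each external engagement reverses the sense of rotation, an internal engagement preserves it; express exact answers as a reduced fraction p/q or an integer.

topology: fixed-axis compound train — 2 stages, target 1587/1079
target = 1587/1079 in lowest terms: an exact hit needs N1·N3 = k·1587 and N2·N4 = k·1079 for one integer k, every count in [12, 96]; additionally prefer no 1:1 stage (N1 ≠ N2, N3 ≠ N4)
k = 1: N1·N3 = 1587 = 23·69, N2·N4 = 1079 = 13·83
achieved = 23·69/(13·83) = 1587/1079; |achieved − target| = 0 ≤ 1587/107900 ✓

N1=23 N2=13 N3=69 N4=83 achieved=1587/1079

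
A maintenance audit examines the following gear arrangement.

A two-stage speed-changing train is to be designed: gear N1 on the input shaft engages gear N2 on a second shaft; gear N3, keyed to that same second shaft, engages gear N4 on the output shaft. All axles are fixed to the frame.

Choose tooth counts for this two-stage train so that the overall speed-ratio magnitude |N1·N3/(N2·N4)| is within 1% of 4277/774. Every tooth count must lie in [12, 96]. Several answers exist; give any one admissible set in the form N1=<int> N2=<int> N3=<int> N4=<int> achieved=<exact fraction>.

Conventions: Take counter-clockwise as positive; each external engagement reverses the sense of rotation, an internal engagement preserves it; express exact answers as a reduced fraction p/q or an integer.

design class (target 4277/774): fixed-axis compound train
target = 4277/774 in lowest terms: an exact hit needs N1·N3 = k·4277 and N2·N4 = k·774 for one integer k, every count in [12, 96]; additionally prefer no 1:1 stage (N1 ≠ N2, N3 ≠ N4)
k = 1: N1·N3 = 4277 = 47·91, N2·N4 = 774 = 18·43
achieved = 47·91/(18·43) = 4277/774; |achieved − target| = 0 ≤ 4277/77400 ✓

N1=47 N2=18 N3=91 N4=43 achieved=4277/774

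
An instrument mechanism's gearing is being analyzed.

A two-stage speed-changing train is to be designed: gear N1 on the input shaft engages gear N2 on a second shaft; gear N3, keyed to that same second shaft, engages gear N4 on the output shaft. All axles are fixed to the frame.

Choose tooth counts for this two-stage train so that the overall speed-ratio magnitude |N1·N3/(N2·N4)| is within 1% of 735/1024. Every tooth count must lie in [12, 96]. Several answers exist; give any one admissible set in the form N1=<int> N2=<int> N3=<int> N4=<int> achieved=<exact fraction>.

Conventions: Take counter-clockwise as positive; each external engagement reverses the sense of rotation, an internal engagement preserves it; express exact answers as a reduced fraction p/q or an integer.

design class (target 735/1024): fixed-axis compound train
target = 735/1024 in lowest terms: an exact hit needs N1·N3 = k·735 and N2·N4 = k·1024 for one integer k, every count in [12, 96]; additionally prefer no 1:1 stage (N1 ≠ N2, N3 ≠ N4)
k = 1: N1·N3 = 735 = 15·49, N2·N4 = 1024 = 16·64
achieved = 15·49/(16·64) = 735/1024; |achieved − target| = 0 ≤ 147/20480 ✓

N1=15 N2=16 N3=49 N4=64 achieved=735/1024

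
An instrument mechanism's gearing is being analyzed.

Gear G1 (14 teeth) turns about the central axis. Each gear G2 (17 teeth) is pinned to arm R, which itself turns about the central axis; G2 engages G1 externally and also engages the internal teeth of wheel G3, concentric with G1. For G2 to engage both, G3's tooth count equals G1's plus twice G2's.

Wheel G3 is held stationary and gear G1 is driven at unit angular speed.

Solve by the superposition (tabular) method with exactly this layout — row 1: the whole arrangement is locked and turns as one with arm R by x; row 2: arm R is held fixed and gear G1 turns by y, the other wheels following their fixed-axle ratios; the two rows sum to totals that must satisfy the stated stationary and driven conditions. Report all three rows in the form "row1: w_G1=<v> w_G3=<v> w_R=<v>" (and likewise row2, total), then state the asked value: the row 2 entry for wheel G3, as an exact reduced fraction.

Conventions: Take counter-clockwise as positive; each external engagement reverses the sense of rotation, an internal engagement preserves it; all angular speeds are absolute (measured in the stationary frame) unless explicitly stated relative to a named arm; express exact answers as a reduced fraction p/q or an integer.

row1: w_G1=7/31 w_G3=7/31 w_R=7/31
row2: w_G1=24/31 w_G3=-7/31 w_R=0
total: w_G1=1 w_G3=0 w_R=7/31
asked value: -7/31

topology: planetary set — G1 14T / G2 17T / G3 48T, arm = carrier (Willis)
row 1 — lock + rotate with arm: ω_sun = ω_ring = ω_arm = x
superposition row 2 [arm held]: sun y, ring −(14/48)·y, arm 0
boundary: total ω_ring = x − (14/48)·y = 0 and total ω_sun = x + y = 1  ⇒  y = 24/31, x = 7/31
row 2 ring = −(14/48)·24/31 = -7/31
totals (row 1 + row 2): sun 7/31 + 24/31 = 1, ring 7/31 + (-7/31) = 0, arm 7/31 + 0 = 7/31
asked cell (row2, ring) = -7/31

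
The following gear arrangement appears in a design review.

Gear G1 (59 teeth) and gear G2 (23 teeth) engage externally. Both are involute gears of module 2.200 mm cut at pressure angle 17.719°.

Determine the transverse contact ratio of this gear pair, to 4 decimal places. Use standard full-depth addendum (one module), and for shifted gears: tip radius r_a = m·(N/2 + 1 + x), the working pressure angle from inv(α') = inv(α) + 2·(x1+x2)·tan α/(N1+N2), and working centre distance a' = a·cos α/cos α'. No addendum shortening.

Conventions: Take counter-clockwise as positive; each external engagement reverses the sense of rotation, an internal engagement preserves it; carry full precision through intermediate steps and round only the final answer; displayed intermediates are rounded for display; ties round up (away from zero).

1.8046

topology: single-mesh involute geometry — m = 2.200, 59T/23T pair
base radii: r_b1 = 61.821183, r_b2 = 24.099783
tip radii: r_a1 = 67.100000, r_a2 = 27.500000
no profile shift: α' = α, a' = a
action lengths: √(r_a1²−r_b1²) = 26.087378, √(r_a2²−r_b2²) = 13.245771
base pitch p_b = π·m·cos α = 6.583626
CR = (26.087378 + 13.245771 − 90.200000·sin 17.71900°)/6.583626 = 1.804609
contact ratio ≈ 1.8046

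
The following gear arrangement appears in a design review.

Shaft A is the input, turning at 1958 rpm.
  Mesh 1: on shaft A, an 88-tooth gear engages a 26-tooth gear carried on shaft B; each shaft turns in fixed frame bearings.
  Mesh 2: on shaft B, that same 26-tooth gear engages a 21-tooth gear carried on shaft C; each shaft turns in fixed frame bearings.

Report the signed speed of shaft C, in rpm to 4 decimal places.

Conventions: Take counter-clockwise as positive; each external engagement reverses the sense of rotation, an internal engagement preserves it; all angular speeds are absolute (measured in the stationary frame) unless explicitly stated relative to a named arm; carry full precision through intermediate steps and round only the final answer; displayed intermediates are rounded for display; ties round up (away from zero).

class = fixed-axis compound train [2 meshes; 2 ratios multiply, 2 sense flips]
mesh 1 [88T→26T]: ω = 1958.0000×88/26 = 6627.0769 rpm, sense flips to −
mesh 2 [26T→21T]: ω = 6627.0769×26/21 = 8204.9524 rpm, sense flips to +
signed output speed = +8204.9524 rpm

+8204.9524 rpm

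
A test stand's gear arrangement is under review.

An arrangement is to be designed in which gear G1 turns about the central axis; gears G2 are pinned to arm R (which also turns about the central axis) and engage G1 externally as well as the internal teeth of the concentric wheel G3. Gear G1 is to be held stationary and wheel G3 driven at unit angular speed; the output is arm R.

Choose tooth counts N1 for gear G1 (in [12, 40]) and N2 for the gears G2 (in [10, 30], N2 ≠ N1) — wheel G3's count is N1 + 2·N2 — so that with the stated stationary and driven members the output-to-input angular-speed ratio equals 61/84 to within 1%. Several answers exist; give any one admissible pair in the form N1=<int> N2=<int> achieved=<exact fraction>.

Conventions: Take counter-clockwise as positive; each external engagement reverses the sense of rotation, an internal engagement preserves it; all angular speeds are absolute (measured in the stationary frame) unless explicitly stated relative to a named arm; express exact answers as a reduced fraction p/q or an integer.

N1=23 N2=19 achieved=61/84

planetary set to be sized for 61/84 (Willis relation)
Willis with ω_sun = 0: ω_arm/ω_ring = N3/(N1+N3); set equal to 61/84  ⇒  N3/N1 = (61/84)/(1 − 61/84) = 61/23
N3 = N1 + 2·N2  ⇒  N2/N1 = (N3/N1 − 1)/2 = (61/23 − 1)/2 = 19/23
smallest multiple with N1 ≥ 12 and N2 ≥ 10: k = 1  ⇒  N1 = 1·23 = 23, N2 = 1·19 = 19 (N1 ≤ 40, N2 ≤ 30, N2 ≠ N1 ✓), N3 = 23 + 2·19 = 61
check: N3/(N1+N3) with N1 = 23, N3 = 61 gives 61/84; |achieved − target| = 0 ≤ 61/8400 ✓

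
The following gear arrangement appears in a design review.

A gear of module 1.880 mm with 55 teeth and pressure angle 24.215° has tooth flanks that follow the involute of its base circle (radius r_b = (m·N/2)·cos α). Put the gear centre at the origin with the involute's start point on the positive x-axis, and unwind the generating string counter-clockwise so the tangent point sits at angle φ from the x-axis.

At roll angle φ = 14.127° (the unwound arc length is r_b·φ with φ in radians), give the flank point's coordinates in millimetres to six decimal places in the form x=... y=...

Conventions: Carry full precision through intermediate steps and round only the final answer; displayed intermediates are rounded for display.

single-mesh involute tooth geometry (55T wheel at module 1.880)
pitch radius r_p = m·N/2 = 1.880·55/2 = 51.700000
base radius r_b = r_p·cos α = 51.700000·cos 24.215° = 47.151060
roll angle φ = 14.127° = 0.24656266 rad
x = r_b·(cos φ + φ·sin φ) = 48.562582
y = r_b·(sin φ − φ·cos φ) = 0.234158

x=48.562582 y=0.234158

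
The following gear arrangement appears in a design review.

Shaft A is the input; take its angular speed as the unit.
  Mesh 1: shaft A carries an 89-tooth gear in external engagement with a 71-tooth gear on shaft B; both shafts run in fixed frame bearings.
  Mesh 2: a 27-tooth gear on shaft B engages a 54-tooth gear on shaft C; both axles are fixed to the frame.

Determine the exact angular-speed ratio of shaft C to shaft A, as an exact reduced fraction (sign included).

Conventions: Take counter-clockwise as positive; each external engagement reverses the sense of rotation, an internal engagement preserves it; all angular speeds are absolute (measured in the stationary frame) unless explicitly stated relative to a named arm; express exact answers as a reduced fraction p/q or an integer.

class = fixed-axis compound train [2 meshes; 2 ratios multiply, 2 sense flips]
mesh 1 [89T→71T]: running ratio 89/71, sense −
mesh 2 [27T→54T]: running ratio 89/142, sense +
ω_out/ω_in = 89/142

89/142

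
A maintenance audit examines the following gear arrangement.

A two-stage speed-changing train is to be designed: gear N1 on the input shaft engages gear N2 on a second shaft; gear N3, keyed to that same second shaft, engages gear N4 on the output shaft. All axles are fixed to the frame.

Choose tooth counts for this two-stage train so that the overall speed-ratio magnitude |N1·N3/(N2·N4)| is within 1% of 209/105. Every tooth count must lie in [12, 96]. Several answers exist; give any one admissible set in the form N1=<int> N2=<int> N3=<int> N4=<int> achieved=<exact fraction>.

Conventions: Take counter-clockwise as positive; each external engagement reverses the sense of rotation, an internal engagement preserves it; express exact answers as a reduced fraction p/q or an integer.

N1=19 N2=14 N3=22 N4=15 achieved=209/105

2-stage fixed-axis compound train for ratio 209/105
target = 209/105 in lowest terms: an exact hit needs N1·N3 = k·209 and N2·N4 = k·105 for one integer k, every count in [12, 96]; additionally prefer no 1:1 stage (N1 ≠ N2, N3 ≠ N4)
k = 1: no 1:1-free in-range split of k·209 and k·105 into factor pairs; take k = 2
k = 2: N1·N3 = 418 = 19·22, N2·N4 = 210 = 14·15
achieved = 19·22/(14·15) = 209/105; |achieved − target| = 0 ≤ 209/10500 ✓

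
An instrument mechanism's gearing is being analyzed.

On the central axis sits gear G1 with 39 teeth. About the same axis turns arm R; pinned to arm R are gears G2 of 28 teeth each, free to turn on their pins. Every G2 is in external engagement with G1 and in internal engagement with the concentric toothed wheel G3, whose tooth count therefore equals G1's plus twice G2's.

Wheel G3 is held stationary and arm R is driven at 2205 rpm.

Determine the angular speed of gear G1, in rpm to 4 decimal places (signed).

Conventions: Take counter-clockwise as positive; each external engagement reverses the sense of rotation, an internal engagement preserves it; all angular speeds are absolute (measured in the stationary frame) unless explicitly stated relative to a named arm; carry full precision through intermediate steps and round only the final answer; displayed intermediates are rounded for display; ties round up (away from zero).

+7576.1538 rpm

recognized (axles ride arm R): planetary set, 39/28/95 teeth
normalise by the input: solve with ω_arm = 1, then scale by 2205 rpm
ring teeth: 39 + 2·28 = 95
39(ω_sun−ω_arm) = −95(ω_ring−ω_arm),  ω_ring = 0, ω_arm = 1
ω_sun = 1 − (95/39)(0−1) = 134/39
scale: ω_sun = 134/39 × 2205 rpm = +7576.1538 rpm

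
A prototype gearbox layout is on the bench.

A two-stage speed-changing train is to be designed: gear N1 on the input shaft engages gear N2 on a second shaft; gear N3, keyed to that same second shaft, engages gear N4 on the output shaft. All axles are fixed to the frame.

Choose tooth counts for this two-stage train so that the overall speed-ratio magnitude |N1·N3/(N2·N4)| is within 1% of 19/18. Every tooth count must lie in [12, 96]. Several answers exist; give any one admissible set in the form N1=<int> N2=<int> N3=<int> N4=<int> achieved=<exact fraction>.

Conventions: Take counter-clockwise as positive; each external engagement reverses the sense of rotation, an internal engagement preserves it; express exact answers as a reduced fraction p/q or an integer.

topology: fixed-axis compound train — 2 stages, target 19/18
target = 19/18 in lowest terms: an exact hit needs N1·N3 = k·19 and N2·N4 = k·18 for one integer k, every count in [12, 96]; additionally prefer no 1:1 stage (N1 ≠ N2, N3 ≠ N4)
k = 1…11: no 1:1-free in-range split of k·19 and k·18 into factor pairs; take k = 12
k = 12: N1·N3 = 228 = 12·19, N2·N4 = 216 = 18·12
achieved = 12·19/(18·12) = 19/18; |achieved − target| = 0 ≤ 19/1800 ✓

N1=12 N2=18 N3=19 N4=12 achieved=19/18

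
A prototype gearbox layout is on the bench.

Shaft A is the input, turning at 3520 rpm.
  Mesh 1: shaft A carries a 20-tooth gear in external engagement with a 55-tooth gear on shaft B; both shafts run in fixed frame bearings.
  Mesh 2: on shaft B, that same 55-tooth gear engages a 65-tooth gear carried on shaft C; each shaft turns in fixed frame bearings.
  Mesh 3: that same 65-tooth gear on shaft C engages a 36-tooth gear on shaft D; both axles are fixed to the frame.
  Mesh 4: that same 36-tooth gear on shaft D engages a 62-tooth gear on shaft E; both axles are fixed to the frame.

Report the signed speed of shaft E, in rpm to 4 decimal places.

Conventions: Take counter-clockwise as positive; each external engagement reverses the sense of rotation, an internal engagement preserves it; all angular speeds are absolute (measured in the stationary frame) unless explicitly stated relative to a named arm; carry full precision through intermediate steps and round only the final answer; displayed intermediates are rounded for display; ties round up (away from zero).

+1135.4839 rpm

topology: fixed-axis compound train — 4 meshes, A→E
mesh 1 [20T→55T]: ω = 3520.0000×20/55 = 1280.0000 rpm, sense flips to −
mesh 2 [55T→65T]: ω = 1280.0000×55/65 = 1083.0769 rpm, sense flips to +
mesh 3 [65T→36T]: ω = 1083.0769×65/36 = 1955.5556 rpm, sense flips to −
mesh 4 [36T→62T]: ω = 1955.5556×36/62 = 1135.4839 rpm, sense flips to +
signed output speed = +1135.4839 rpm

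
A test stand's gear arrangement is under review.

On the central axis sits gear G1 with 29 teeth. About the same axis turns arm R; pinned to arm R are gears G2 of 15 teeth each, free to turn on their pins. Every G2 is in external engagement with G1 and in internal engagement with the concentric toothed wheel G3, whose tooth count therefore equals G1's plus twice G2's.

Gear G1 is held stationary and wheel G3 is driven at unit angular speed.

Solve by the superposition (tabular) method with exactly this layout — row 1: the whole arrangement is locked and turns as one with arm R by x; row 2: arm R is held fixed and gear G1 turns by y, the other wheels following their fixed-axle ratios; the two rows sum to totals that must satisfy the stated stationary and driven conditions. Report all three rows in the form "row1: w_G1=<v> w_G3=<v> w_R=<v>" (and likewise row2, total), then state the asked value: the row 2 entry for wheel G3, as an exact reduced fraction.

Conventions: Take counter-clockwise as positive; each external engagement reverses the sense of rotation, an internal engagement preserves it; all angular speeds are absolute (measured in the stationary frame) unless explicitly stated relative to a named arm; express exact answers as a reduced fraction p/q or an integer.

row1: w_G1=59/88 w_G3=59/88 w_R=59/88
row2: w_G1=-59/88 w_G3=29/88 w_R=0
total: w_G1=0 w_G3=1 w_R=59/88
asked value: 29/88

class = planetary set [G3 = 29+2·15 = 59; Willis about the carrier]
row 1: whole set turns with the arm by x
row 2 — arm fixed, fixed-axis ratios: sun y, ring −(29/59)·y, arm 0
boundary: total ω_sun = x + y = 0 and total ω_ring = x − (29/59)·y = 1  ⇒  y = -59/88, x = 59/88
row 2 ring = −(29/59)·(-59/88) = 29/88
totals (row 1 + row 2): sun 59/88 + (-59/88) = 0, ring 59/88 + 29/88 = 1, arm 59/88 + 0 = 59/88
asked cell (row2, ring) = 29/88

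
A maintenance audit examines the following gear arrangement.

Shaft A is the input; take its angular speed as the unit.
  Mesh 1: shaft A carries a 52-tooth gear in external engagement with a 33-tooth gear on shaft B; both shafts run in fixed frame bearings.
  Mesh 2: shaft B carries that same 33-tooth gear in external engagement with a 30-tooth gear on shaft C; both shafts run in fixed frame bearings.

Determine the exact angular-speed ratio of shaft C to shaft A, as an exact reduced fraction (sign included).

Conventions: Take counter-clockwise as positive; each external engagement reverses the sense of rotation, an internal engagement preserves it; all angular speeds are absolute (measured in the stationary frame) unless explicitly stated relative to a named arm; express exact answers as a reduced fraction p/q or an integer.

class = fixed-axis compound train [2 meshes; 2 ratios multiply, 2 sense flips]
mesh 1 [52T→33T]: running ratio 52/33, sense −
mesh 2 [33T→30T]: running ratio 26/15, sense +
ω_out/ω_in = 26/15

26/15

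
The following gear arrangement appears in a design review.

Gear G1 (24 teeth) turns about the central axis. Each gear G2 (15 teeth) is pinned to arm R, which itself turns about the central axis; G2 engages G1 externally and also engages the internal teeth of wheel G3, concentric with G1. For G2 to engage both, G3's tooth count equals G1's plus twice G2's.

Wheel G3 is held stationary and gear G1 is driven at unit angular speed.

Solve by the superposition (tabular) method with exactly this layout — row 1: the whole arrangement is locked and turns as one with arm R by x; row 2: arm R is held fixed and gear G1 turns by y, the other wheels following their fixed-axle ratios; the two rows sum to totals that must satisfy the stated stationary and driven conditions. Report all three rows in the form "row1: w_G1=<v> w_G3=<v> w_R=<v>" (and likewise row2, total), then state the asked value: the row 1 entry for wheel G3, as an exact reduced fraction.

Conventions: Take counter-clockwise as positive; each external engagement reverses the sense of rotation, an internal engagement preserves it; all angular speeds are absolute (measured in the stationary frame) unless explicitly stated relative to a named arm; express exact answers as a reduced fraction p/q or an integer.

row1: w_G1=4/13 w_G3=4/13 w_R=4/13
row2: w_G1=9/13 w_G3=-4/13 w_R=0
total: w_G1=1 w_G3=0 w_R=4/13
asked value: 4/13

planetary set (24T centre, 15T on arm, 54T internal) — Willis relation
row 1 (train locked, turned with arm): all members turn x
row 2 (arm held, sun turns y): ω_ring = −(24/54)·y, ω_arm = 0
boundary: total ω_ring = x − (24/54)·y = 0 and total ω_sun = x + y = 1  ⇒  y = 9/13, x = 4/13
row 2 ring = −(24/54)·9/13 = -4/13
totals (row 1 + row 2): sun 4/13 + 9/13 = 1, ring 4/13 + (-4/13) = 0, arm 4/13 + 0 = 4/13
asked cell (row1, ring) = 4/13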